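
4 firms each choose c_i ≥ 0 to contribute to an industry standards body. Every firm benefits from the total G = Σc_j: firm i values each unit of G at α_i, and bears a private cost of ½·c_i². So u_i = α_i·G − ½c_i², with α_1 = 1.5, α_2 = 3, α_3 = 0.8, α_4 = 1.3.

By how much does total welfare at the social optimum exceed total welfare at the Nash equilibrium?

50.35

Firm i's FOC: ∂u_i/∂c_i = α_i − c_i = 0, so c_i* = α_i.
NE contributions = (1.5, 3, 0.8, 1.3); G = 6.6.
W^NE = (Σα)·G − ½Σα_i² = 6.6² − ½·13.58 = 36.77.
Planner sets c_i = Σα_j = 6.6 for every i, so G^SO = 4·6.6 = 26.4.
W^SO = (Σα)·G^SO − ½·4·(Σα)² = (4/2)·6.6² = 87.12.
Deadweight loss = W^SO − W^NE = 50.35.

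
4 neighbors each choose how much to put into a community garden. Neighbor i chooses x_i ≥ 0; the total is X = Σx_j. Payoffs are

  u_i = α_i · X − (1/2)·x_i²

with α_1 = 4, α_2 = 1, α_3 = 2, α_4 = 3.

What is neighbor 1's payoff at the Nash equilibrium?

32

Neighbor i's FOC: ∂u_i/∂x_i = α_i − x_i = 0, so x_i* = α_i.
NE contributions = (4, 1, 2, 3); X = 10.
u_1 = α_1·X − ½·(x_1)² = 4·10 − ½·4² = 32.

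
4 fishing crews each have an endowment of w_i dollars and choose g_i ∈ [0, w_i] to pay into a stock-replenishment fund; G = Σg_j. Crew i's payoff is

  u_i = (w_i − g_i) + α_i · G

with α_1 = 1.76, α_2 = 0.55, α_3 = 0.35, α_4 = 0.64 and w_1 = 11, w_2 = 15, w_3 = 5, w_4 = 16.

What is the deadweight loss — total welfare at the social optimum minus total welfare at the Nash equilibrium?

∂u_i/∂g_i = α_i − 1, so crew i contributes w_i if α_i > 1, else 0.
α_i > 1 for i ∈ {1}; NE contributions (11, 0, 0, 0), G = 11.
W^NE = Σw_i − G^NE + (Σα_i)·G^NE = 47 + 2.3·11 = 72.3.
Planner: ∂(Σu_j)/∂g_i = Σα_j − 1 = 2.3 > 0, so everyone contributes w_i; G^SO = 47, W^SO = 47 + 2.3·47 = 155.1.
Deadweight loss = 82.8.

82.8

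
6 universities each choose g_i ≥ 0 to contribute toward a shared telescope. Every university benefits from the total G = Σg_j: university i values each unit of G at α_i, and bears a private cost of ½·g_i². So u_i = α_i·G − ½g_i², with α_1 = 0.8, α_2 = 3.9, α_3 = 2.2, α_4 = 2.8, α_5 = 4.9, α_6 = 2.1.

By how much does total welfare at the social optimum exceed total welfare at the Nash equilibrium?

University i's FOC: ∂u_i/∂g_i = α_i − g_i = 0, so g_i* = α_i.
NE contributions = (0.8, 3.9, 2.2, 2.8, 4.9, 2.1); G = 16.7.
W^NE = (Σα)·G − ½Σα_i² = 16.7² − ½·56.95 = 250.415.
Planner sets g_i = Σα_j = 16.7 for every i, so G^SO = 6·16.7 = 100.2.
W^SO = (Σα)·G^SO − ½·6·(Σα)² = (6/2)·16.7² = 836.67.
Deadweight loss = W^SO − W^NE = 586.255.

586.255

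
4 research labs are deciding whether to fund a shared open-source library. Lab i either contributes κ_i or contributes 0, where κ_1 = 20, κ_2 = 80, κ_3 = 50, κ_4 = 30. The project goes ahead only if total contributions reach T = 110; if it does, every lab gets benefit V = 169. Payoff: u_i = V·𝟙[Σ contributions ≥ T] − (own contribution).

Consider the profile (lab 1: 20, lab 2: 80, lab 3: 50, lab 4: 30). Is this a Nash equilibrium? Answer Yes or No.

Total = 180 ≥ 110: provided.
Lab 1 (pledges 20, payoff 149): dropping to 0 → total 160, payoff 169. Profitable deviation.

No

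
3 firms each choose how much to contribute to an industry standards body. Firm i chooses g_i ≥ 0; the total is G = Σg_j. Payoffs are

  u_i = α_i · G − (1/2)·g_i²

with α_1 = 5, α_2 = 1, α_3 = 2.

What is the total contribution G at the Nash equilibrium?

8

Firm i's FOC: ∂u_i/∂g_i = α_i − g_i = 0, so g_i* = α_i.
NE contributions = (5, 1, 2); G = 8.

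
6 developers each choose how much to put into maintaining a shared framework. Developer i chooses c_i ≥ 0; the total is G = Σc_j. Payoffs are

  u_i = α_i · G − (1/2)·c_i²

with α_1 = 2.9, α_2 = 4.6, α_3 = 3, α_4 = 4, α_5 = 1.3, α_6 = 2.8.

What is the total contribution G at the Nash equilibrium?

18.6

Developer i's FOC: ∂u_i/∂c_i = α_i − c_i = 0, so c_i* = α_i.
NE contributions = (2.9, 4.6, 3, 4, 1.3, 2.8); G = 18.6.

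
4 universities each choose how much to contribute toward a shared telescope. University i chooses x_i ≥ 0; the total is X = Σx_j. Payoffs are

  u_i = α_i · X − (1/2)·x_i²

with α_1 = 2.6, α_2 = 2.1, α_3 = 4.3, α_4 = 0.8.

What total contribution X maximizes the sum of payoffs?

39.2

Planner FOC: ∂(Σu_j)/∂x_i = (Σα_j) − x_i = 0, so x_i^SO = Σα_j = 9.8 for every i; X^SO = 39.2.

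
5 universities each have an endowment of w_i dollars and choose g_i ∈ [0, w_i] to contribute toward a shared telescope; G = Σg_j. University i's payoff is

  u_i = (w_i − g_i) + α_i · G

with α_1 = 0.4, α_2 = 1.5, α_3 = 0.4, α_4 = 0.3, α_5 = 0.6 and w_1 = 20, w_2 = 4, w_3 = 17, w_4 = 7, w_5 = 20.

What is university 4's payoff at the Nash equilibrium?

∂u_i/∂g_i = α_i − 1, so university i contributes w_i if α_i > 1, else 0.
α_i > 1 for i ∈ {2}; NE contributions (0, 4, 0, 0, 0), G = 4.
u_4 = (7 − 0) + 0.3·4 = 8.2.

8.2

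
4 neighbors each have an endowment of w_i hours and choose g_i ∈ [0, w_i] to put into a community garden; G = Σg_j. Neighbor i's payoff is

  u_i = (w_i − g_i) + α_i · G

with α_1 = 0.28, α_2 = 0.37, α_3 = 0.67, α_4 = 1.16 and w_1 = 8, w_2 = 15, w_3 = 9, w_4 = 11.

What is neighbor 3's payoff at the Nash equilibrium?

16.37

∂u_i/∂g_i = α_i − 1, so neighbor i contributes w_i if α_i > 1, else 0.
α_i > 1 for i ∈ {4}; NE contributions (0, 0, 0, 11), G = 11.
u_3 = (9 − 0) + 0.67·11 = 16.37.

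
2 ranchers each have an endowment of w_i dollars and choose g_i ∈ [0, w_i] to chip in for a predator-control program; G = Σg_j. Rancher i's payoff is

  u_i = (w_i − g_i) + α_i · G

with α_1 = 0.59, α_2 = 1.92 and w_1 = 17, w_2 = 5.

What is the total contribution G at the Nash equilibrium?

∂u_i/∂g_i = α_i − 1, so rancher i contributes w_i if α_i > 1, else 0.
α_i > 1 for i ∈ {2}; NE contributions (0, 5), G = 5.

5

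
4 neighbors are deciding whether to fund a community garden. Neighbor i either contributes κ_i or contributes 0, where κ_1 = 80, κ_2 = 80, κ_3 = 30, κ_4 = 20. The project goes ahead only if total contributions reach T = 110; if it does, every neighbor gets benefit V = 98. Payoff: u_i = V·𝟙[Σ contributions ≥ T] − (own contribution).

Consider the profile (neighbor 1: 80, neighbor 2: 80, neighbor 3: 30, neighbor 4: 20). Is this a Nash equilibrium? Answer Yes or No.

Total = 210 ≥ 110: provided.
Neighbor 1 (pledges 80, payoff 18): dropping to 0 → total 130, payoff 98. Profitable deviation.

No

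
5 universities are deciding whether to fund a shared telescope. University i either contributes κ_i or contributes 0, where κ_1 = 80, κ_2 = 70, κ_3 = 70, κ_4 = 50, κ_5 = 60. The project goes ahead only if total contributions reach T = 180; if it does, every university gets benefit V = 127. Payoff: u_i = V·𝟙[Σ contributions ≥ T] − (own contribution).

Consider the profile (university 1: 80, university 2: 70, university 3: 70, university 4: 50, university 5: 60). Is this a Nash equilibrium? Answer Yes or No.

Total = 330 ≥ 180: provided.
University 1 (pledges 80, payoff 47): dropping to 0 → total 250, payoff 127. Profitable deviation.

No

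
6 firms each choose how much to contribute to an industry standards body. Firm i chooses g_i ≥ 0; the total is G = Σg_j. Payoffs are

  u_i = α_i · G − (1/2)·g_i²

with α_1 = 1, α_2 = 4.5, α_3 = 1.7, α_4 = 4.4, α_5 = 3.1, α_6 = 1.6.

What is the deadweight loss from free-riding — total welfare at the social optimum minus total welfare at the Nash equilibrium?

559.215

Firm i's FOC: ∂u_i/∂g_i = α_i − g_i = 0, so g_i* = α_i.
NE contributions = (1, 4.5, 1.7, 4.4, 3.1, 1.6); G = 16.3.
W^NE = (Σα)·G − ½Σα_i² = 16.3² − ½·55.67 = 237.855.
Planner sets g_i = Σα_j = 16.3 for every i, so G^SO = 6·16.3 = 97.8.
W^SO = (Σα)·G^SO − ½·6·(Σα)² = (6/2)·16.3² = 797.07.
Deadweight loss = W^SO − W^NE = 559.215.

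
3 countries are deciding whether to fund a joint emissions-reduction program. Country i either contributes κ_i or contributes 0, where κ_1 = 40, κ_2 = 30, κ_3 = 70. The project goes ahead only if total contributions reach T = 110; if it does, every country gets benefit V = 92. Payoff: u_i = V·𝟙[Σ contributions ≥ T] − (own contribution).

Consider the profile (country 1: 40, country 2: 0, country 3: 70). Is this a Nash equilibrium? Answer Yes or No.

Yes

Total = 110 ≥ 110: provided.
Country 1 (pledges 40, payoff 52): dropping to 0 → total 70, payoff 0. No gain.
Country 2 (pledges 0, payoff 92): pledging 30 → total 140, payoff 62. No gain.
Country 3 (pledges 70, payoff 22): dropping to 0 → total 40, payoff 0. No gain.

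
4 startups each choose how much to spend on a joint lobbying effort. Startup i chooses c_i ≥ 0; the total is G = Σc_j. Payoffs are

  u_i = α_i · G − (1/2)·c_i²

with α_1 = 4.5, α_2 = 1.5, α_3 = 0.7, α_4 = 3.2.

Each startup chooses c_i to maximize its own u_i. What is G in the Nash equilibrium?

Startup i's FOC: ∂u_i/∂c_i = α_i − c_i = 0, so c_i* = α_i.
NE contributions = (4.5, 1.5, 0.7, 3.2); G = 9.9.

9.9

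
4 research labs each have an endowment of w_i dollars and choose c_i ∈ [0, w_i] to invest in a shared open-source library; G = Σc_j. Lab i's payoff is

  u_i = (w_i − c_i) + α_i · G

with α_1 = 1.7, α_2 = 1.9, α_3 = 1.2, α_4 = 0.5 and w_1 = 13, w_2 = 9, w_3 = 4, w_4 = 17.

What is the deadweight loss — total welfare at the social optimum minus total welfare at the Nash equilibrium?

73.1

∂u_i/∂c_i = α_i − 1, so lab i contributes w_i if α_i > 1, else 0.
α_i > 1 for i ∈ {1, 2, 3}; NE contributions (13, 9, 4, 0), G = 26.
W^NE = Σw_i − G^NE + (Σα_i)·G^NE = 43 + 4.3·26 = 154.8.
Planner: ∂(Σu_j)/∂c_i = Σα_j − 1 = 4.3 > 0, so everyone contributes w_i; G^SO = 43, W^SO = 43 + 4.3·43 = 227.9.
Deadweight loss = 73.1.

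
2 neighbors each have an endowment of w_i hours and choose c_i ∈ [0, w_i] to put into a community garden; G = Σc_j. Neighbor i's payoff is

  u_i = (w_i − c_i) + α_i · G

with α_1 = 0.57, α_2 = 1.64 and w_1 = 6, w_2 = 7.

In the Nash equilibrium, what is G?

7

∂u_i/∂c_i = α_i − 1, so neighbor i contributes w_i if α_i > 1, else 0.
α_i > 1 for i ∈ {2}; NE contributions (0, 7), G = 7.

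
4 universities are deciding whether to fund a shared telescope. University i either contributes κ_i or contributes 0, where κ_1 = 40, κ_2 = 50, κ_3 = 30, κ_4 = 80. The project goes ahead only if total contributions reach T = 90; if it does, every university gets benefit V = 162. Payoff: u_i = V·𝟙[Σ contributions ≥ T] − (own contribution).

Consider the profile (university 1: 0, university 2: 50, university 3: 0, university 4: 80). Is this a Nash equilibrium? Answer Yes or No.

Total = 130 ≥ 90: provided.
University 1 (pledges 0, payoff 162): pledging 40 → total 170, payoff 122. No gain.
University 2 (pledges 50, payoff 112): dropping to 0 → total 80, payoff 0. No gain.
University 3 (pledges 0, payoff 162): pledging 30 → total 160, payoff 132. No gain.
University 4 (pledges 80, payoff 82): dropping to 0 → total 50, payoff 0. No gain.

Yes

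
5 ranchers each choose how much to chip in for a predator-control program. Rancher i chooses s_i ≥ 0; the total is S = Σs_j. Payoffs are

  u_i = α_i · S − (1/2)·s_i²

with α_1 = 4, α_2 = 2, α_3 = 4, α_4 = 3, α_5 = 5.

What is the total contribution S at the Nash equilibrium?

Rancher i's FOC: ∂u_i/∂s_i = α_i − s_i = 0, so s_i* = α_i.
NE contributions = (4, 2, 4, 3, 5); S = 18.

18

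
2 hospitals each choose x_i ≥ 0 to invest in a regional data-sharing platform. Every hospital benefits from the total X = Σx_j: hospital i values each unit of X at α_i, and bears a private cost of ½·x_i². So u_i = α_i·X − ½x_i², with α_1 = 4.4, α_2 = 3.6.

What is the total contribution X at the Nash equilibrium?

8

Hospital i's FOC: ∂u_i/∂x_i = α_i − x_i = 0, so x_i* = α_i.
NE contributions = (4.4, 3.6); X = 8.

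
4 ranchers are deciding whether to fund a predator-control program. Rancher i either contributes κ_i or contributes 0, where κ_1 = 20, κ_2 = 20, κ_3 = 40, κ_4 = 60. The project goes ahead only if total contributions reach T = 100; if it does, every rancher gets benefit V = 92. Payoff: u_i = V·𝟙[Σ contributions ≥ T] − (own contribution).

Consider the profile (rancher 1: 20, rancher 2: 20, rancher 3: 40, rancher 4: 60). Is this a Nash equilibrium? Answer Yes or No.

No

Total = 140 ≥ 100: provided.
Rancher 1 (pledges 20, payoff 72): dropping to 0 → total 120, payoff 92. Profitable deviation.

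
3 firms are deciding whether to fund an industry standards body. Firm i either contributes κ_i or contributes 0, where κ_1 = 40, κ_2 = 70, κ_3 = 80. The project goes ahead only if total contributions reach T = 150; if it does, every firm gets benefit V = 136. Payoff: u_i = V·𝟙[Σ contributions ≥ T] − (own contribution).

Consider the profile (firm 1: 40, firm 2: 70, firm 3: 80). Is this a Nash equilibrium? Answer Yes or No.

No

Total = 190 ≥ 150: provided.
Firm 1 (pledges 40, payoff 96): dropping to 0 → total 150, payoff 136. Profitable deviation.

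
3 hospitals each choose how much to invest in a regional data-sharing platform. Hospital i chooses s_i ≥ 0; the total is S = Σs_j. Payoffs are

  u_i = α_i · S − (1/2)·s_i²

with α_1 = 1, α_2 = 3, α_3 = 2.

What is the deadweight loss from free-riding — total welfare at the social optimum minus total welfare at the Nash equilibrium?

25

Hospital i's FOC: ∂u_i/∂s_i = α_i − s_i = 0, so s_i* = α_i.
NE contributions = (1, 3, 2); S = 6.
W^NE = (Σα)·S − ½Σα_i² = 6² − ½·14 = 29.
Planner sets s_i = Σα_j = 6 for every i, so S^SO = 3·6 = 18.
W^SO = (Σα)·S^SO − ½·3·(Σα)² = (3/2)·6² = 54.
Deadweight loss = W^SO − W^NE = 25.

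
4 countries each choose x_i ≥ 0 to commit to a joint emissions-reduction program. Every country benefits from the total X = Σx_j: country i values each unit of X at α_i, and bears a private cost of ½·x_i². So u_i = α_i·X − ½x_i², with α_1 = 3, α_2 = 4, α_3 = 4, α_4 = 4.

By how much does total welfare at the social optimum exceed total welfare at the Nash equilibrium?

253.5

Country i's FOC: ∂u_i/∂x_i = α_i − x_i = 0, so x_i* = α_i.
NE contributions = (3, 4, 4, 4); X = 15.
W^NE = (Σα)·X − ½Σα_i² = 15² − ½·57 = 196.5.
Planner sets x_i = Σα_j = 15 for every i, so X^SO = 4·15 = 60.
W^SO = (Σα)·X^SO − ½·4·(Σα)² = (4/2)·15² = 450.
Deadweight loss = W^SO − W^NE = 253.5.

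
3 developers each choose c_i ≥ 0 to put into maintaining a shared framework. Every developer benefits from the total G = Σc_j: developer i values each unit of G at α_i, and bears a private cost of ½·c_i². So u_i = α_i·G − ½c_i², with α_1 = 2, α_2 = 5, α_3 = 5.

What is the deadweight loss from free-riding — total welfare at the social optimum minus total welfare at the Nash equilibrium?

99

Developer i's FOC: ∂u_i/∂c_i = α_i − c_i = 0, so c_i* = α_i.
NE contributions = (2, 5, 5); G = 12.
W^NE = (Σα)·G − ½Σα_i² = 12² − ½·54 = 117.
Planner sets c_i = Σα_j = 12 for every i, so G^SO = 3·12 = 36.
W^SO = (Σα)·G^SO − ½·3·(Σα)² = (3/2)·12² = 216.
Deadweight loss = W^SO − W^NE = 99.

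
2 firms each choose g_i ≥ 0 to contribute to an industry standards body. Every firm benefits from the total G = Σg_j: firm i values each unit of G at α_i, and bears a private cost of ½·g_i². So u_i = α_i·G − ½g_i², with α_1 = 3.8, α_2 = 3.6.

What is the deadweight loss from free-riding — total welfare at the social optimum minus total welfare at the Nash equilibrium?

Firm i's FOC: ∂u_i/∂g_i = α_i − g_i = 0, so g_i* = α_i.
NE contributions = (3.8, 3.6); G = 7.4.
W^NE = (Σα)·G − ½Σα_i² = 7.4² − ½·27.4 = 41.06.
Planner sets g_i = Σα_j = 7.4 for every i, so G^SO = 2·7.4 = 14.8.
W^SO = (Σα)·G^SO − ½·2·(Σα)² = (2/2)·7.4² = 54.76.
Deadweight loss = W^SO − W^NE = 13.7.

13.7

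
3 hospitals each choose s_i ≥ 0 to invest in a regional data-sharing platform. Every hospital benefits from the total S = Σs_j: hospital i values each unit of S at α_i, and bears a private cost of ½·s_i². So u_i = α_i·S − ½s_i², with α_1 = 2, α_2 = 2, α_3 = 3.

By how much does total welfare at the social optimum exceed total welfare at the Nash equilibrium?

Hospital i's FOC: ∂u_i/∂s_i = α_i − s_i = 0, so s_i* = α_i.
NE contributions = (2, 2, 3); S = 7.
W^NE = (Σα)·S − ½Σα_i² = 7² − ½·17 = 40.5.
Planner sets s_i = Σα_j = 7 for every i, so S^SO = 3·7 = 21.
W^SO = (Σα)·S^SO − ½·3·(Σα)² = (3/2)·7² = 73.5.
Deadweight loss = W^SO − W^NE = 33.

33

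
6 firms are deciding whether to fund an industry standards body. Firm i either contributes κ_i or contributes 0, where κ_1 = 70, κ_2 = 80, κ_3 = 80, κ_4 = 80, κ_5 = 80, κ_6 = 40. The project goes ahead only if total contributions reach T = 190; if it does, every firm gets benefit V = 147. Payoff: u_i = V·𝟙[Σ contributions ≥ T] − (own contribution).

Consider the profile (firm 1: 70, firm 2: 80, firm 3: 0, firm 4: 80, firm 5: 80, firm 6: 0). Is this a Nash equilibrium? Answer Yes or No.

Total = 310 ≥ 190: provided.
Firm 1 (pledges 70, payoff 77): dropping to 0 → total 240, payoff 147. Profitable deviation.

No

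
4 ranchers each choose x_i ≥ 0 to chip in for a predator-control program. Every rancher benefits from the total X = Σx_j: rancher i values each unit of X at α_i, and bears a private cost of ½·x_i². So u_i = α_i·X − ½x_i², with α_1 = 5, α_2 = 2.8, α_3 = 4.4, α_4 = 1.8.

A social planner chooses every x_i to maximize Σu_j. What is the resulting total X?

56

Planner FOC: ∂(Σu_j)/∂x_i = (Σα_j) − x_i = 0, so x_i^SO = Σα_j = 14 for every i; X^SO = 56.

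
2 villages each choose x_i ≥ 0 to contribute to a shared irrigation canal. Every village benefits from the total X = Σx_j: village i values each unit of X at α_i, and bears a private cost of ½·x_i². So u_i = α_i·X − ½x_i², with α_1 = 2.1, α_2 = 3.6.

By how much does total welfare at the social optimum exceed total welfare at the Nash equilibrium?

8.685

Village i's FOC: ∂u_i/∂x_i = α_i − x_i = 0, so x_i* = α_i.
NE contributions = (2.1, 3.6); X = 5.7.
W^NE = (Σα)·X − ½Σα_i² = 5.7² − ½·17.37 = 23.805.
Planner sets x_i = Σα_j = 5.7 for every i, so X^SO = 2·5.7 = 11.4.
W^SO = (Σα)·X^SO − ½·2·(Σα)² = (2/2)·5.7² = 32.49.
Deadweight loss = W^SO − W^NE = 8.685.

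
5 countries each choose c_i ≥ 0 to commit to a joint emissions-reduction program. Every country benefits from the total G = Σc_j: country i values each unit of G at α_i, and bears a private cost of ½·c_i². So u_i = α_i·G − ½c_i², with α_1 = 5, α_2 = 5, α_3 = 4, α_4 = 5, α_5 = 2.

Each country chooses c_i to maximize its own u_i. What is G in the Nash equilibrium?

21

Country i's FOC: ∂u_i/∂c_i = α_i − c_i = 0, so c_i* = α_i.
NE contributions = (5, 5, 4, 5, 2); G = 21.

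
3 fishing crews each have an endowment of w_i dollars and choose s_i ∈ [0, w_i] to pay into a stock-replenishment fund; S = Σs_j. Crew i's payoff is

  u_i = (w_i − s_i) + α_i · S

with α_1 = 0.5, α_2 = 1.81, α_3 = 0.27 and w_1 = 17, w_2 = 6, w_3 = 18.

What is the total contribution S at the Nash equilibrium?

6

∂u_i/∂s_i = α_i − 1, so crew i contributes w_i if α_i > 1, else 0.
α_i > 1 for i ∈ {2}; NE contributions (0, 6, 0), S = 6.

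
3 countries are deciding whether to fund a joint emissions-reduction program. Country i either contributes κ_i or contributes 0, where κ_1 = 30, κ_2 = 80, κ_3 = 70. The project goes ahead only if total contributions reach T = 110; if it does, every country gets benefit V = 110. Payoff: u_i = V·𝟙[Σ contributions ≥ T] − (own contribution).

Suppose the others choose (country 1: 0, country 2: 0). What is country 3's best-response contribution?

Others' total = 0. Even contributing 70 gives 70 < 110: no benefit either way.
Best response: 0.

0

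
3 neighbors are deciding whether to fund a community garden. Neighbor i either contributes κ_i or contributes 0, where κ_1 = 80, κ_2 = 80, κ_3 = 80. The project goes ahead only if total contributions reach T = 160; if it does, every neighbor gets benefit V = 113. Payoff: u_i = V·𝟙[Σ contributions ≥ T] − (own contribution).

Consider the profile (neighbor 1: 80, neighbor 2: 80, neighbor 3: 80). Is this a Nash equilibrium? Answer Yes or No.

No

Total = 240 ≥ 160: provided.
Neighbor 1 (pledges 80, payoff 33): dropping to 0 → total 160, payoff 113. Profitable deviation.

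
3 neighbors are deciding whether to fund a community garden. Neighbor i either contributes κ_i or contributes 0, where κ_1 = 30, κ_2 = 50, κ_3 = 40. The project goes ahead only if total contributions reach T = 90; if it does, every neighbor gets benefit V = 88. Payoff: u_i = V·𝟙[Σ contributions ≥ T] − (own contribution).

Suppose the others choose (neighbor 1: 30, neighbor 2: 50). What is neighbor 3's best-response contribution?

40

Others' total = 80. Contributing 40 brings total to 120 ≥ 90: gain V − κ_3 = 48.
Best response: 40.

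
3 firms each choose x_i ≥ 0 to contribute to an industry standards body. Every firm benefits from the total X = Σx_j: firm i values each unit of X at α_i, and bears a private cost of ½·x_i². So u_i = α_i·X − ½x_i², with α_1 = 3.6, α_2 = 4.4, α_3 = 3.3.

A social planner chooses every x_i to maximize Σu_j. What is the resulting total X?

Planner FOC: ∂(Σu_j)/∂x_i = (Σα_j) − x_i = 0, so x_i^SO = Σα_j = 11.3 for every i; X^SO = 33.9.

33.9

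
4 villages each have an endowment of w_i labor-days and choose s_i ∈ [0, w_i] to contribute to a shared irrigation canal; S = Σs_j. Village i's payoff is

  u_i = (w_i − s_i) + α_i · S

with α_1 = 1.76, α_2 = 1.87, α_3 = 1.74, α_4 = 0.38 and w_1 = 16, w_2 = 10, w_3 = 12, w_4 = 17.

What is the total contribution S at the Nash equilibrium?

38

∂u_i/∂s_i = α_i − 1, so village i contributes w_i if α_i > 1, else 0.
α_i > 1 for i ∈ {1, 2, 3}; NE contributions (16, 10, 12, 0), S = 38.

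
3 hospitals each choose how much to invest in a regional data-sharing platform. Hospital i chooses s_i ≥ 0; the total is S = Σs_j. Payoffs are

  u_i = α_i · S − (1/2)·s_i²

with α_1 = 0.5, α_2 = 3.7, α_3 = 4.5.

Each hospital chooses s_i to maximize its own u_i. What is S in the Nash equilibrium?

8.7

Hospital i's FOC: ∂u_i/∂s_i = α_i − s_i = 0, so s_i* = α_i.
NE contributions = (0.5, 3.7, 4.5); S = 8.7.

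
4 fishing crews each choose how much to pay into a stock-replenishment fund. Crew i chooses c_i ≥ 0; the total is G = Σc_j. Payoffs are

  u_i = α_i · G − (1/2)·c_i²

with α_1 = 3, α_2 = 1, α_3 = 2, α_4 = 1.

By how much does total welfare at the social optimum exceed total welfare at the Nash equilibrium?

56.5

Crew i's FOC: ∂u_i/∂c_i = α_i − c_i = 0, so c_i* = α_i.
NE contributions = (3, 1, 2, 1); G = 7.
W^NE = (Σα)·G − ½Σα_i² = 7² − ½·15 = 41.5.
Planner sets c_i = Σα_j = 7 for every i, so G^SO = 4·7 = 28.
W^SO = (Σα)·G^SO − ½·4·(Σα)² = (4/2)·7² = 98.
Deadweight loss = W^SO − W^NE = 56.5.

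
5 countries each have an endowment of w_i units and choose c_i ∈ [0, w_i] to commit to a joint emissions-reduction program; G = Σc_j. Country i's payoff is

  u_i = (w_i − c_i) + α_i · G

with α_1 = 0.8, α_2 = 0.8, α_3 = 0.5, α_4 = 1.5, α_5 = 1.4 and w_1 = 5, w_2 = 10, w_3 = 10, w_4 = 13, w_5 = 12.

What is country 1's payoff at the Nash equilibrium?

∂u_i/∂c_i = α_i − 1, so country i contributes w_i if α_i > 1, else 0.
α_i > 1 for i ∈ {4, 5}; NE contributions (0, 0, 0, 13, 12), G = 25.
u_1 = (5 − 0) + 0.8·25 = 25.

25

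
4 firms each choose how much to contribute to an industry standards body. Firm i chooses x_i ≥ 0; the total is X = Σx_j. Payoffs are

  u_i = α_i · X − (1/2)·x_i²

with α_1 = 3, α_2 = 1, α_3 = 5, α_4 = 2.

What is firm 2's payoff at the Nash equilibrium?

Firm i's FOC: ∂u_i/∂x_i = α_i − x_i = 0, so x_i* = α_i.
NE contributions = (3, 1, 5, 2); X = 11.
u_2 = α_2·X − ½·(x_2)² = 1·11 − ½·1² = 10.5.

10.5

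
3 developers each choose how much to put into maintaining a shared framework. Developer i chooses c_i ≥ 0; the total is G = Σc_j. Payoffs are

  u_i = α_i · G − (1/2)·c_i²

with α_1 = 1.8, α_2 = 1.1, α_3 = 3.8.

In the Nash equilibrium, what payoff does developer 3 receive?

18.24

Developer i's FOC: ∂u_i/∂c_i = α_i − c_i = 0, so c_i* = α_i.
NE contributions = (1.8, 1.1, 3.8); G = 6.7.
u_3 = α_3·G − ½·(c_3)² = 3.8·6.7 − ½·3.8² = 18.24.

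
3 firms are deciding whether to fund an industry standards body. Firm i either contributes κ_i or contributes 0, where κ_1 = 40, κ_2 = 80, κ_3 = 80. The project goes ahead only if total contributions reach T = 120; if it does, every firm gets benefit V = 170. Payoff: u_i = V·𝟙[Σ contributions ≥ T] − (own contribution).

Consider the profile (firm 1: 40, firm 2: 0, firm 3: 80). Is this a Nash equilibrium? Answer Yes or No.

Yes

Total = 120 ≥ 120: provided.
Firm 1 (pledges 40, payoff 130): dropping to 0 → total 80, payoff 0. No gain.
Firm 2 (pledges 0, payoff 170): pledging 80 → total 200, payoff 90. No gain.
Firm 3 (pledges 80, payoff 90): dropping to 0 → total 40, payoff 0. No gain.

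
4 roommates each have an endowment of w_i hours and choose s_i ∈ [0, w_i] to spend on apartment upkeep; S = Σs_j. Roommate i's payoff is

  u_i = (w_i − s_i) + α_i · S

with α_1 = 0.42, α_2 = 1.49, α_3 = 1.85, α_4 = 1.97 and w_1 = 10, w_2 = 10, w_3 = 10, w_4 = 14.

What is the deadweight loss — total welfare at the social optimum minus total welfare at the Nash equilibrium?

∂u_i/∂s_i = α_i − 1, so roommate i contributes w_i if α_i > 1, else 0.
α_i > 1 for i ∈ {2, 3, 4}; NE contributions (0, 10, 10, 14), S = 34.
W^NE = Σw_i − S^NE + (Σα_i)·S^NE = 44 + 4.73·34 = 204.82.
Planner: ∂(Σu_j)/∂s_i = Σα_j − 1 = 4.73 > 0, so everyone contributes w_i; S^SO = 44, W^SO = 44 + 4.73·44 = 252.12.
Deadweight loss = 47.3.

47.3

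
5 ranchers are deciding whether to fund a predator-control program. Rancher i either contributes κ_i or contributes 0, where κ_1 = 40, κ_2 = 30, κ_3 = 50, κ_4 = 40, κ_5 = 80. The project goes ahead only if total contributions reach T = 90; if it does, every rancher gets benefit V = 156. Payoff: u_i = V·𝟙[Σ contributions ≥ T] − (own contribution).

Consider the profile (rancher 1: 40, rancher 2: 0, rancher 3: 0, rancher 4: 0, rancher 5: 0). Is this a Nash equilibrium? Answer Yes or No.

Total = 40 < 90: not provided.
Rancher 1 (pledges 40, payoff -40): dropping to 0 → total 0, payoff 0. Profitable deviation.

No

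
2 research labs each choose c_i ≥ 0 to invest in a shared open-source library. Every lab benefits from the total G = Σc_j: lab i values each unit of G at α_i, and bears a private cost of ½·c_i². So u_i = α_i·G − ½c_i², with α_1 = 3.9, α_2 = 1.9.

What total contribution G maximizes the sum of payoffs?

Planner FOC: ∂(Σu_j)/∂c_i = (Σα_j) − c_i = 0, so c_i^SO = Σα_j = 5.8 for every i; G^SO = 11.6.

11.6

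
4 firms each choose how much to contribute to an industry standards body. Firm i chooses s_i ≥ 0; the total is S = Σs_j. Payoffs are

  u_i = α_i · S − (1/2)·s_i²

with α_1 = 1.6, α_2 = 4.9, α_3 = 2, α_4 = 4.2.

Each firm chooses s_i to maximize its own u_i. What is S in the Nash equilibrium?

Firm i's FOC: ∂u_i/∂s_i = α_i − s_i = 0, so s_i* = α_i.
NE contributions = (1.6, 4.9, 2, 4.2); S = 12.7.

12.7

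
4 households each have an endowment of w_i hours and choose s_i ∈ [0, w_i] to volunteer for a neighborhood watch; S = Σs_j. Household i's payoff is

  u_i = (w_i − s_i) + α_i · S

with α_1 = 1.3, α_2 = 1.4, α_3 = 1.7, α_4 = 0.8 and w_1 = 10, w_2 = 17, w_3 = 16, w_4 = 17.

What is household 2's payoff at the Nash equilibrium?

∂u_i/∂s_i = α_i − 1, so household i contributes w_i if α_i > 1, else 0.
α_i > 1 for i ∈ {1, 2, 3}; NE contributions (10, 17, 16, 0), S = 43.
u_2 = (17 − 17) + 1.4·43 = 60.2.

60.2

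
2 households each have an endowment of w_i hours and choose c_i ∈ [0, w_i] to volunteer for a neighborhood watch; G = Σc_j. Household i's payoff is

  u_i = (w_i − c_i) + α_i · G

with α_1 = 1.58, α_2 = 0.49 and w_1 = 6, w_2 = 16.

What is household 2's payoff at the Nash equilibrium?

∂u_i/∂c_i = α_i − 1, so household i contributes w_i if α_i > 1, else 0.
α_i > 1 for i ∈ {1}; NE contributions (6, 0), G = 6.
u_2 = (16 − 0) + 0.49·6 = 18.94.

18.94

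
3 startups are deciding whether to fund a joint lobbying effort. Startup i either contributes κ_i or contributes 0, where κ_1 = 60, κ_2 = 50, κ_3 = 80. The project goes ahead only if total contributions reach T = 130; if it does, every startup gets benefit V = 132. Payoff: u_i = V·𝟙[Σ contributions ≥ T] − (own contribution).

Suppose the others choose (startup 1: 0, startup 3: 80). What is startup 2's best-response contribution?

Others' total = 80. Contributing 50 brings total to 130 ≥ 130: gain V − κ_2 = 82.
Best response: 50.

50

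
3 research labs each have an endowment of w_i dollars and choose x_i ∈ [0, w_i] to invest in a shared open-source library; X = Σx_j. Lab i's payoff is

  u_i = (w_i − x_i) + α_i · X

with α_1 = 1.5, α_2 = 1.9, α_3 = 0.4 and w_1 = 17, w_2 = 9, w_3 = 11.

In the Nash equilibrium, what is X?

∂u_i/∂x_i = α_i − 1, so lab i contributes w_i if α_i > 1, else 0.
α_i > 1 for i ∈ {1, 2}; NE contributions (17, 9, 0), X = 26.

26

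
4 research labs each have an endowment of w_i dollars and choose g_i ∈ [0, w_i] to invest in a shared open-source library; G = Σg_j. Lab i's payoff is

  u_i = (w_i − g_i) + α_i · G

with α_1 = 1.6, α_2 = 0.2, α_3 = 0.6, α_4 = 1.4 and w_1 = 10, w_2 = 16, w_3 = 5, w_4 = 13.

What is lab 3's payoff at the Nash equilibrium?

18.8

∂u_i/∂g_i = α_i − 1, so lab i contributes w_i if α_i > 1, else 0.
α_i > 1 for i ∈ {1, 4}; NE contributions (10, 0, 0, 13), G = 23.
u_3 = (5 − 0) + 0.6·23 = 18.8.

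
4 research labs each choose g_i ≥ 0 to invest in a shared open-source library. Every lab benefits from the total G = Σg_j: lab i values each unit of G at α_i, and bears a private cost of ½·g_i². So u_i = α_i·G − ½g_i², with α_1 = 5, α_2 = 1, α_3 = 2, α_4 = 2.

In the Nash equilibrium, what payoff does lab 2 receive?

Lab i's FOC: ∂u_i/∂g_i = α_i − g_i = 0, so g_i* = α_i.
NE contributions = (5, 1, 2, 2); G = 10.
u_2 = α_2·G − ½·(g_2)² = 1·10 − ½·1² = 9.5.

9.5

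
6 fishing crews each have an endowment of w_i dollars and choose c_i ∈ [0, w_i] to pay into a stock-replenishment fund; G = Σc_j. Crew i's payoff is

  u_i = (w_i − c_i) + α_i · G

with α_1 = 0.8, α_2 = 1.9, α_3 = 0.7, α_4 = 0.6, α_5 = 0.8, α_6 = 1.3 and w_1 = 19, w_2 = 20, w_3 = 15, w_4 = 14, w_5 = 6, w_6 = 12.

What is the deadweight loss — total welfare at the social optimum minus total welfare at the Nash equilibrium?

275.4

∂u_i/∂c_i = α_i − 1, so crew i contributes w_i if α_i > 1, else 0.
α_i > 1 for i ∈ {2, 6}; NE contributions (0, 20, 0, 0, 0, 12), G = 32.
W^NE = Σw_i − G^NE + (Σα_i)·G^NE = 86 + 5.1·32 = 249.2.
Planner: ∂(Σu_j)/∂c_i = Σα_j − 1 = 5.1 > 0, so everyone contributes w_i; G^SO = 86, W^SO = 86 + 5.1·86 = 524.6.
Deadweight loss = 275.4.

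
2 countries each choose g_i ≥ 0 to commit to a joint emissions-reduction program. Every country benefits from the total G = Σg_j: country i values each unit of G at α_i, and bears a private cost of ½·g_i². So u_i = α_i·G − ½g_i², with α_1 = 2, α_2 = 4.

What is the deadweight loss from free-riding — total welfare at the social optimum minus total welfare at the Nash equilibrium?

Country i's FOC: ∂u_i/∂g_i = α_i − g_i = 0, so g_i* = α_i.
NE contributions = (2, 4); G = 6.
W^NE = (Σα)·G − ½Σα_i² = 6² − ½·20 = 26.
Planner sets g_i = Σα_j = 6 for every i, so G^SO = 2·6 = 12.
W^SO = (Σα)·G^SO − ½·2·(Σα)² = (2/2)·6² = 36.
Deadweight loss = W^SO − W^NE = 10.

10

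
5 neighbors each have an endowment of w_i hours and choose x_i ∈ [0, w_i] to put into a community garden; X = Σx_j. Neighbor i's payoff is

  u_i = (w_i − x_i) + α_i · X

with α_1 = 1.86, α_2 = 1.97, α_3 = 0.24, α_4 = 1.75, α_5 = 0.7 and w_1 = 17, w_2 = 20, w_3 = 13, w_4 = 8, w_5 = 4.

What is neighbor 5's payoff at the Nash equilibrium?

∂u_i/∂x_i = α_i − 1, so neighbor i contributes w_i if α_i > 1, else 0.
α_i > 1 for i ∈ {1, 2, 4}; NE contributions (17, 20, 0, 8, 0), X = 45.
u_5 = (4 − 0) + 0.7·45 = 35.5.

35.5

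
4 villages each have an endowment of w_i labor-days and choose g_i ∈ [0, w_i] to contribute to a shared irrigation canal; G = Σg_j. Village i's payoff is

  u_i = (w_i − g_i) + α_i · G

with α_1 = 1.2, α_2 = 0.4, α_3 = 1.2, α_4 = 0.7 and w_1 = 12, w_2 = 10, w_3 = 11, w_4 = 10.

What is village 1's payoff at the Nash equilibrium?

27.6

∂u_i/∂g_i = α_i − 1, so village i contributes w_i if α_i > 1, else 0.
α_i > 1 for i ∈ {1, 3}; NE contributions (12, 0, 11, 0), G = 23.
u_1 = (12 − 12) + 1.2·23 = 27.6.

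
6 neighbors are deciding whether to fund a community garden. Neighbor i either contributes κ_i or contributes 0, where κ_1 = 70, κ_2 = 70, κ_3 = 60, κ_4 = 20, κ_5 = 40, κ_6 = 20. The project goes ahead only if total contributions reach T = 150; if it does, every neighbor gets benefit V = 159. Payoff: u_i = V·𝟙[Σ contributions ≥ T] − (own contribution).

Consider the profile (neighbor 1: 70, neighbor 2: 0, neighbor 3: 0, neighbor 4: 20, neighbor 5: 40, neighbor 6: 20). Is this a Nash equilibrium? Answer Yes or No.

Yes

Total = 150 ≥ 150: provided.
Neighbor 1 (pledges 70, payoff 89): dropping to 0 → total 80, payoff 0. No gain.
Neighbor 2 (pledges 0, payoff 159): pledging 70 → total 220, payoff 89. No gain.
Neighbor 3 (pledges 0, payoff 159): pledging 60 → total 210, payoff 99. No gain.
Neighbor 4 (pledges 20, payoff 139): dropping to 0 → total 130, payoff 0. No gain.
Neighbor 5 (pledges 40, payoff 119): dropping to 0 → total 110, payoff 0. No gain.
Neighbor 6 (pledges 20, payoff 139): dropping to 0 → total 130, payoff 0. No gain.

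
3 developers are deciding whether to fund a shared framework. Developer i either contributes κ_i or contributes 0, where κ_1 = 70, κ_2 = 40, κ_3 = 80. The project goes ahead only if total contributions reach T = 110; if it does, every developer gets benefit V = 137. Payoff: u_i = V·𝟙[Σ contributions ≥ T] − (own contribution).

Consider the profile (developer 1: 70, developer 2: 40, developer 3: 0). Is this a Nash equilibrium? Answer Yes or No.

Yes

Total = 110 ≥ 110: provided.
Developer 1 (pledges 70, payoff 67): dropping to 0 → total 40, payoff 0. No gain.
Developer 2 (pledges 40, payoff 97): dropping to 0 → total 70, payoff 0. No gain.
Developer 3 (pledges 0, payoff 137): pledging 80 → total 190, payoff 57. No gain.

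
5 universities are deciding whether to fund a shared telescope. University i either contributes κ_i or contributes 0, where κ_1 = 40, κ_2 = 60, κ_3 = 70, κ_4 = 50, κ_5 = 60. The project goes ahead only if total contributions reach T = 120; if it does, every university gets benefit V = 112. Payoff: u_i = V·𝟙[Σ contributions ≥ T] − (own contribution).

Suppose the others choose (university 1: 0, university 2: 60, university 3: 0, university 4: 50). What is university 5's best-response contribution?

60

Others' total = 110. Contributing 60 brings total to 170 ≥ 120: gain V − κ_5 = 52.
Best response: 60.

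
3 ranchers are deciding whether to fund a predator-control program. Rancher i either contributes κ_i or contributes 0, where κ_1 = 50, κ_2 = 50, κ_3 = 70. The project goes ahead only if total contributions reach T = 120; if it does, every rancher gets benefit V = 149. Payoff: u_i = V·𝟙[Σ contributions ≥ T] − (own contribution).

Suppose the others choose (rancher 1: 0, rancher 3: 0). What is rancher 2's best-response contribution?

Others' total = 0. Even contributing 50 gives 50 < 120: no benefit either way.
Best response: 0.

0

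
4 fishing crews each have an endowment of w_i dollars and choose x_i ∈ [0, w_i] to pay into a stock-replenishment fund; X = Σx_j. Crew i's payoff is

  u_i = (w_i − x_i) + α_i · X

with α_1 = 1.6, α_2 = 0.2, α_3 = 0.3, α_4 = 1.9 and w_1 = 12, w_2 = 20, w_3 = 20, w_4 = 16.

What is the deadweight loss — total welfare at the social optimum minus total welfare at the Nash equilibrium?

∂u_i/∂x_i = α_i − 1, so crew i contributes w_i if α_i > 1, else 0.
α_i > 1 for i ∈ {1, 4}; NE contributions (12, 0, 0, 16), X = 28.
W^NE = Σw_i − X^NE + (Σα_i)·X^NE = 68 + 3·28 = 152.
Planner: ∂(Σu_j)/∂x_i = Σα_j − 1 = 3 > 0, so everyone contributes w_i; X^SO = 68, W^SO = 68 + 3·68 = 272.
Deadweight loss = 120.

120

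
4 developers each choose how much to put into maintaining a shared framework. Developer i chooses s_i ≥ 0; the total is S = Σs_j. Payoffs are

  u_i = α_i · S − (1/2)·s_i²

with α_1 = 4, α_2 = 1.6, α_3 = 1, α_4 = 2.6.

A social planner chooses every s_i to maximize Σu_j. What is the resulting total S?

Planner FOC: ∂(Σu_j)/∂s_i = (Σα_j) − s_i = 0, so s_i^SO = Σα_j = 9.2 for every i; S^SO = 36.8.

36.8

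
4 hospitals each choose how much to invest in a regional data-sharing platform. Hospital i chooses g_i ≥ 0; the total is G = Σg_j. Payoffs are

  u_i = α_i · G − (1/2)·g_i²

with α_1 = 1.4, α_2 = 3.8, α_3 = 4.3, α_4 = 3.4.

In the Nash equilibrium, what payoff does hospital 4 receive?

Hospital i's FOC: ∂u_i/∂g_i = α_i − g_i = 0, so g_i* = α_i.
NE contributions = (1.4, 3.8, 4.3, 3.4); G = 12.9.
u_4 = α_4·G − ½·(g_4)² = 3.4·12.9 − ½·3.4² = 38.08.

38.08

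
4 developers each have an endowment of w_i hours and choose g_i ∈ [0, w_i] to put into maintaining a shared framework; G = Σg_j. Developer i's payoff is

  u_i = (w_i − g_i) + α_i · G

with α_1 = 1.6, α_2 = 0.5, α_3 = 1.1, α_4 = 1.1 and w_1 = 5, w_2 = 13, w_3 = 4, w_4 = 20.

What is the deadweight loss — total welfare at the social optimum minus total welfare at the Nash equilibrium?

42.9

∂u_i/∂g_i = α_i − 1, so developer i contributes w_i if α_i > 1, else 0.
α_i > 1 for i ∈ {1, 3, 4}; NE contributions (5, 0, 4, 20), G = 29.
W^NE = Σw_i − G^NE + (Σα_i)·G^NE = 42 + 3.3·29 = 137.7.
Planner: ∂(Σu_j)/∂g_i = Σα_j − 1 = 3.3 > 0, so everyone contributes w_i; G^SO = 42, W^SO = 42 + 3.3·42 = 180.6.
Deadweight loss = 42.9.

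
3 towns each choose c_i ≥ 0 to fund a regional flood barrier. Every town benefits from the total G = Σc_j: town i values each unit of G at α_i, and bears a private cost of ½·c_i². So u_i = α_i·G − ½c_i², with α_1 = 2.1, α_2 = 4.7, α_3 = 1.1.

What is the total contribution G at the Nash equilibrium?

Town i's FOC: ∂u_i/∂c_i = α_i − c_i = 0, so c_i* = α_i.
NE contributions = (2.1, 4.7, 1.1); G = 7.9.

7.9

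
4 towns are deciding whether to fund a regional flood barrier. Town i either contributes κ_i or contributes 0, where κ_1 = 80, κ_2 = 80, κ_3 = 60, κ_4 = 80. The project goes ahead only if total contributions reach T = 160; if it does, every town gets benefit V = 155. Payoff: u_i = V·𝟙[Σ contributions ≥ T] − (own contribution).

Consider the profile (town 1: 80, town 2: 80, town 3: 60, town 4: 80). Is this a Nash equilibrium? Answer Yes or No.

No

Total = 300 ≥ 160: provided.
Town 1 (pledges 80, payoff 75): dropping to 0 → total 220, payoff 155. Profitable deviation.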